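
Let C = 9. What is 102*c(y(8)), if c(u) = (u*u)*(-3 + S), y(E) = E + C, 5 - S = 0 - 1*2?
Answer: 117912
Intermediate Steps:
S = 7 (S = 5 - (0 - 1*2) = 5 - (0 - 2) = 5 - 1*(-2) = 5 + 2 = 7)
y(E) = 9 + E (y(E) = E + 9 = 9 + E)
c(u) = 4*u² (c(u) = (u*u)*(-3 + 7) = u²*4 = 4*u²)
102*c(y(8)) = 102*(4*(9 + 8)²) = 102*(4*17²) = 102*(4*289) = 102*1156 = 117912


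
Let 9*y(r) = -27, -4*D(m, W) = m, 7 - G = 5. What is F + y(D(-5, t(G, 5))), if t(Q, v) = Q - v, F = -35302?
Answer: -35305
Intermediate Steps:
G = 2 (G = 7 - 1*5 = 7 - 5 = 2)
D(m, W) = -m/4
y(r) = -3 (y(r) = (1/9)*(-27) = -3)
F + y(D(-5, t(G, 5))) = -35302 - 3 = -35305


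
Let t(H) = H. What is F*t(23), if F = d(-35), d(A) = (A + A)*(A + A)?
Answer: 112700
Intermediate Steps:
d(A) = 4*A² (d(A) = (2*A)*(2*A) = 4*A²)
F = 4900 (F = 4*(-35)² = 4*1225 = 4900)
F*t(23) = 4900*23 = 112700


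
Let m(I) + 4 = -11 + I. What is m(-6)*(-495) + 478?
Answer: 10873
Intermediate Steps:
m(I) = -15 + I (m(I) = -4 + (-11 + I) = -15 + I)
m(-6)*(-495) + 478 = (-15 - 6)*(-495) + 478 = -21*(-495) + 478 = 10395 + 478 = 10873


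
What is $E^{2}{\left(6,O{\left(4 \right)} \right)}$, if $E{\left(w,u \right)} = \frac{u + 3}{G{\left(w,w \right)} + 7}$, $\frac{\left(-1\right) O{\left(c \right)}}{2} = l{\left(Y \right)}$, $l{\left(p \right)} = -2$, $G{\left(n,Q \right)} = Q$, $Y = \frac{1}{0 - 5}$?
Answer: $\frac{49}{169} \approx 0.28994$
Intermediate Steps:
$Y = - \frac{1}{5}$ ($Y = \frac{1}{-5} = - \frac{1}{5} \approx -0.2$)
$O{\left(c \right)} = 4$ ($O{\left(c \right)} = \left(-2\right) \left(-2\right) = 4$)
$E{\left(w,u \right)} = \frac{3 + u}{7 + w}$ ($E{\left(w,u \right)} = \frac{u + 3}{w + 7} = \frac{3 + u}{7 + w}$)
$E^{2}{\left(6,O{\left(4 \right)} \right)} = \left(\frac{3 + 4}{7 + 6}\right)^{2} = \left(\frac{1}{13} \cdot 7\right)^{2} = \left(\frac{7}{13}\right)^{2} = \frac{49}{169}$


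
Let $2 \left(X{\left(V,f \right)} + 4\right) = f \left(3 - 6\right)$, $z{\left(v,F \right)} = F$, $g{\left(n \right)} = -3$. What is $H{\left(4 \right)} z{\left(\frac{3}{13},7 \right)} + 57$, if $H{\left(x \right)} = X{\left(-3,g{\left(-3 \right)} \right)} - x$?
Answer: $\frac{65}{2} \approx 32.5$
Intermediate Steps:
$X{\left(V,f \right)} = -4 - \frac{3 f}{2}$ ($X{\left(V,f \right)} = -4 + \frac{f \left(3 - 6\right)}{2} = -4 + \frac{f \left(-3\right)}{2} = -4 + \frac{\left(-3\right) f}{2} = -4 - \frac{3 f}{2}$)
$H{\left(x \right)} = \frac{1}{2} - x$ ($H{\left(x \right)} = \left(-4 - - \frac{9}{2}\right) - x = \left(-4 + \frac{9}{2}\right) - x = \frac{1}{2} - x$)
$H{\left(4 \right)} z{\left(\frac{3}{13},7 \right)} + 57 = \left(\frac{1}{2} - 4\right) 7 + 57 = \left(- \frac{7}{2}\right) 7 + 57 = - \frac{49}{2} + 57 = \frac{65}{2}$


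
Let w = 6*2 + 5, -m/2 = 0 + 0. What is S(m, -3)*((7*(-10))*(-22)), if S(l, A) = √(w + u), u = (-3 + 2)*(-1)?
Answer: 4620*√2 ≈ 6533.7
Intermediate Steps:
u = 1 (u = -1*(-1) = 1)
m = 0 (m = -2*(0 + 0) = -2*0 = 0)
w = 17 (w = 12 + 5 = 17)
S(l, A) = 3*√2 (S(l, A) = √(17 + 1) = √18 = 3*√2)
S(m, -3)*((7*(-10))*(-22)) = (3*√2)*((7*(-10))*(-22)) = (3*√2)*(-70*(-22)) = (3*√2)*1540 = 4620*√2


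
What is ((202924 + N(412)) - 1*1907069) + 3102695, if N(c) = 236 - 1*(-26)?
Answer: 1398812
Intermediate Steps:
N(c) = 262 (N(c) = 236 + 26 = 262)
((202924 + N(412)) - 1*1907069) + 3102695 = ((202924 + 262) - 1*1907069) + 3102695 = (203186 - 1907069) + 3102695 = -1703883 + 3102695 = 1398812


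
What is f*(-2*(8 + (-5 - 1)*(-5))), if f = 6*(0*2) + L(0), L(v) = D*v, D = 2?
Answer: 0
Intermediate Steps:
L(v) = 2*v
f = 0 (f = 6*(0*2) + 2*0 = 6*0 + 0 = 0 + 0 = 0)
f*(-2*(8 + (-5 - 1)*(-5))) = 0*(-2*(8 + (-5 - 1)*(-5))) = 0*(-2*(8 - 6*(-5))) = 0*(-2*(8 + 30)) = 0*(-2*38) = 0*(-76) = 0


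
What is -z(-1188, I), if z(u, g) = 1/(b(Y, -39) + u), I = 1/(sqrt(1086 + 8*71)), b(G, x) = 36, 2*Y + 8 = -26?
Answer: 1/1152 ≈ 0.00086806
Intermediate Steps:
Y = -17 (Y = -4 + (1/2)*(-26) = -4 - 13 = -17)
I = sqrt(1654)/1654 (I = 1/(sqrt(1086 + 568)) = 1/(sqrt(1654)) = sqrt(1654)/1654 ≈ 0.024589)
z(u, g) = 1/(36 + u)
-z(-1188, I) = -1/(36 - 1188) = -1/(-1152) = -1*(-1/1152) = 1/1152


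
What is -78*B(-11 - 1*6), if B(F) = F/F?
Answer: -78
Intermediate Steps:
B(F) = 1
-78*B(-11 - 1*6) = -78*1 = -78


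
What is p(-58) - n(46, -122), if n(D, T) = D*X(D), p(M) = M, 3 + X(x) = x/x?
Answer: 34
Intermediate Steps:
X(x) = -2 (X(x) = -3 + x/x = -3 + 1 = -2)
n(D, T) = -2*D (n(D, T) = D*(-2) = -2*D)
p(-58) - n(46, -122) = -58 - (-2)*46 = -58 - 1*(-92) = -58 + 92 = 34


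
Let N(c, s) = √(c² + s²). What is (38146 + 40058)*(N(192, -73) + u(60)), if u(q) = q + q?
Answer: 9384480 + 78204*√42193 ≈ 2.5448e+7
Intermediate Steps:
u(q) = 2*q
(38146 + 40058)*(N(192, -73) + u(60)) = (38146 + 40058)*(√(192² + (-73)²) + 2*60) = 78204*(√(36864 + 5329) + 120) = 78204*(√42193 + 120) = 78204*(120 + √42193) = 9384480 + 78204*√42193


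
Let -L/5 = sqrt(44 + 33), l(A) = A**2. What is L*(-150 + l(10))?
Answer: 250*sqrt(77) ≈ 2193.7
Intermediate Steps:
L = -5*sqrt(77) (L = -5*sqrt(44 + 33) = -5*sqrt(77) ≈ -43.875)
L*(-150 + l(10)) = (-5*sqrt(77))*(-150 + 10**2) = (-5*sqrt(77))*(-150 + 100) = -5*sqrt(77)*(-50) = 250*sqrt(77)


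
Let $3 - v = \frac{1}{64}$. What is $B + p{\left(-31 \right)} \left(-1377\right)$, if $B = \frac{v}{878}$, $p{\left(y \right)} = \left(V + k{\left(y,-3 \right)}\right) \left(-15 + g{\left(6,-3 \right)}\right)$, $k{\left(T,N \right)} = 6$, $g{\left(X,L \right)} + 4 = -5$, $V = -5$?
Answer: $\frac{1857033407}{56192} \approx 33048.0$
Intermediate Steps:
$g{\left(X,L \right)} = -9$ ($g{\left(X,L \right)} = -4 - 5 = -9$)
$v = \frac{191}{64}$ ($v = 3 - \frac{1}{64} = \frac{191}{64} \approx 2.9844$)
$p{\left(y \right)} = -24$ ($p{\left(y \right)} = \left(-5 + 6\right) \left(-15 - 9\right) = 1 \left(-24\right) = -24$)
$B = \frac{191}{56192}$ ($B = \frac{191}{64 \cdot 878} = \frac{191}{64} \cdot \frac{1}{878} = \frac{191}{56192} \approx 0.0033991$)
$B + p{\left(-31 \right)} \left(-1377\right) = \frac{191}{56192} - -33048 = \frac{191}{56192} + 33048 = \frac{1857033407}{56192}$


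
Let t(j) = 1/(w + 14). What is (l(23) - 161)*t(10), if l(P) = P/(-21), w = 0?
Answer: -1702/147 ≈ -11.578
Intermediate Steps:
l(P) = -P/21 (l(P) = P*(-1/21) = -P/21)
t(j) = 1/14 (t(j) = 1/(0 + 14) = 1/14)
(l(23) - 161)*t(10) = (-1/21*23 - 161)*(1/14) = (-23/21 - 161)*(1/14) = -3404/21*1/14 = -1702/147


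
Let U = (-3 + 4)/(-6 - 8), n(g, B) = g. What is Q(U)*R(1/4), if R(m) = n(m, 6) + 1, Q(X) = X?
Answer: -5/56 ≈ -0.089286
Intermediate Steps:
U = -1/14 (U = 1/(-14) = 1*(-1/14) = -1/14 ≈ -0.071429)
R(m) = 1 + m (R(m) = m + 1 = 1 + m)
Q(U)*R(1/4) = -(1 + 1/4)/14 = -1/14*5/4 = -5/56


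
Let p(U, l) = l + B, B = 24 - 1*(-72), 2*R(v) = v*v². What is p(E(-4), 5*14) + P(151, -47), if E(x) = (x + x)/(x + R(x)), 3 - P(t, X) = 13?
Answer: 156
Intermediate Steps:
P(t, X) = -10 (P(t, X) = 3 - 1*13 = 3 - 13 = -10)
R(v) = v³/2 (R(v) = (v*v²)/2 = v³/2)
B = 96 (B = 24 + 72 = 96)
E(x) = 2*x/(x + x³/2) (E(x) = (x + x)/(x + x³/2) = (2*x)/(x + x³/2) = 2*x/(x + x³/2))
p(U, l) = 96 + l (p(U, l) = l + 96 = 96 + l)
p(E(-4), 5*14) + P(151, -47) = (96 + 5*14) - 10 = (96 + 70) - 10 = 166 - 10 = 156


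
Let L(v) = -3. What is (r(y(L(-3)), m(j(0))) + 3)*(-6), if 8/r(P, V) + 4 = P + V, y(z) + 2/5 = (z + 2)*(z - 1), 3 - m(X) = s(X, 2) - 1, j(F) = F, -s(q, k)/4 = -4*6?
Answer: -1346/77 ≈ -17.481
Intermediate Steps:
s(q, k) = 96 (s(q, k) = -(-16)*6 = -4*(-24) = 96)
m(X) = -92 (m(X) = 3 - (96 - 1) = 3 - 1*95 = 3 - 95 = -92)
y(z) = -⅖ + (-1 + z)*(2 + z) (y(z) = -⅖ + (z + 2)*(z - 1) = -⅖ + (2 + z)*(-1 + z) = -⅖ + (-1 + z)*(2 + z))
r(P, V) = 8/(-4 + P + V) (r(P, V) = 8/(-4 + (P + V)) = 8/(-4 + P + V))
(r(y(L(-3)), m(j(0))) + 3)*(-6) = (8/(-4 + (-12/5 - 3 + (-3)²) - 92) + 3)*(-6) = (8/(-4 + (-12/5 - 3 + 9) - 92) + 3)*(-6) = (8/(-4 + 18/5 - 92) + 3)*(-6) = (8/(-462/5) + 3)*(-6) = (8*(-5/462) + 3)*(-6) = (-20/231 + 3)*(-6) = (673/231)*(-6) = -1346/77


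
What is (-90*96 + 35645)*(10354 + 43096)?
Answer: 1443417250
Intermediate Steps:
(-90*96 + 35645)*(10354 + 43096) = (-8640 + 35645)*53450 = 27005*53450 = 1443417250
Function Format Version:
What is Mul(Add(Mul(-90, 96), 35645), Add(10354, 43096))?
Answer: 1443417250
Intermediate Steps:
Mul(Add(Mul(-90, 96), 35645), Add(10354, 43096)) = Mul(Add(-8640, 35645), 53450) = Mul(27005, 53450) = 1443417250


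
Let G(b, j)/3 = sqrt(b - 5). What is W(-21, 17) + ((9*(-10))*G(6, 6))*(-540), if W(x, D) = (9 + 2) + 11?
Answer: 145822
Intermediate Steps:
G(b, j) = 3*sqrt(-5 + b) (G(b, j) = 3*sqrt(b - 5) = 3*sqrt(-5 + b))
W(x, D) = 22 (W(x, D) = 11 + 11 = 22)
W(-21, 17) + ((9*(-10))*G(6, 6))*(-540) = 22 + ((9*(-10))*(3*sqrt(-5 + 6)))*(-540) = 22 - 270*sqrt(1)*(-540) = 22 - 270*(-540) = 22 + 145800 = 145822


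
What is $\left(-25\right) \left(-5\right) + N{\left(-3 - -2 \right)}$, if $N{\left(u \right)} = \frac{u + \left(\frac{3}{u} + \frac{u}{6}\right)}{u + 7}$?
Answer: $\frac{4475}{36} \approx 124.31$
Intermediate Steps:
$N{\left(u \right)} = \frac{\frac{3}{u} + \frac{7 u}{6}}{7 + u}$ ($N{\left(u \right)} = \frac{u + \left(\frac{3}{u} + u \frac{1}{6}\right)}{7 + u} = \frac{u + \left(\frac{3}{u} + \frac{u}{6}\right)}{7 + u} = \frac{\frac{3}{u} + \frac{7 u}{6}}{7 + u}$)
$\left(-25\right) \left(-5\right) + N{\left(-3 - -2 \right)} = \left(-25\right) \left(-5\right) + \frac{18 + 7 \left(-3 - -2\right)^{2}}{6 \left(-3 - -2\right) \left(7 - 1\right)} = 125 + \frac{18 + 7 \left(-3 + 2\right)^{2}}{6 \left(-3 + 2\right) \left(7 + \left(-3 + 2\right)\right)} = 125 + \frac{18 + 7 \left(-1\right)^{2}}{6 \left(-1\right) \left(7 - 1\right)} = 125 + \frac{1}{6} \left(-1\right) \frac{1}{6} \left(18 + 7 \cdot 1\right) = 125 + \frac{1}{6} \left(-1\right) \frac{1}{6} \left(18 + 7\right) = 125 + \frac{1}{6} \left(-1\right) \frac{1}{6} \cdot 25 = 125 - \frac{25}{36} = \frac{4475}{36}$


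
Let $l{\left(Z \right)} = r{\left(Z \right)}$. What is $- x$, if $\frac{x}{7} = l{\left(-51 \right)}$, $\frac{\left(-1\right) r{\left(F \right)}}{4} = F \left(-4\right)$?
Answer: $5712$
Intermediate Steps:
$r{\left(F \right)} = 16 F$ ($r{\left(F \right)} = - 4 F \left(-4\right) = - 4 \left(- 4 F\right) = 16 F$)
$l{\left(Z \right)} = 16 Z$
$x = -5712$ ($x = 7 \cdot 16 \left(-51\right) = 7 \left(-816\right) = -5712$)
$- x = \left(-1\right) \left(-5712\right) = 5712$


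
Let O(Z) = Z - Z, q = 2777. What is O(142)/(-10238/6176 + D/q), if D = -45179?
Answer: 0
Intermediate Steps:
O(Z) = 0
O(142)/(-10238/6176 + D/q) = 0/(-10238/6176 - 45179/2777) = 0/(-10238*1/6176 - 45179*1/2777) = 0/(-5119/3088 - 45179/2777) = 0/(-153728215/8575376) = 0*(-8575376/153728215) = 0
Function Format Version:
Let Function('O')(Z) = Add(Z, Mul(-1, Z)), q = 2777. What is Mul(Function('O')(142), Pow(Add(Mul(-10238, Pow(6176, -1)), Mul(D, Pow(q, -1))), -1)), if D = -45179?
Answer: 0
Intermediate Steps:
Function('O')(Z) = 0
Mul(Function('O')(142), Pow(Add(Mul(-10238, Pow(6176, -1)), Mul(D, Pow(q, -1))), -1)) = Mul(0, Pow(Add(Mul(-10238, Pow(6176, -1)), Mul(-45179, Pow(2777, -1))), -1)) = Mul(0, Pow(Add(Mul(-10238, Rational(1, 6176)), Mul(-45179, Rational(1, 2777))), -1)) = Mul(0, Pow(Add(Rational(-5119, 3088), Rational(-45179, 2777)), -1)) = Mul(0, Pow(Rational(-153728215, 8575376), -1)) = Mul(0, Rational(-8575376, 153728215)) = 0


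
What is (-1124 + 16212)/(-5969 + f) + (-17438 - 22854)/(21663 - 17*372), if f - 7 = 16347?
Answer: -186997588/159295515 ≈ -1.1739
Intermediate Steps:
f = 16354 (f = 7 + 16347 = 16354)
(-1124 + 16212)/(-5969 + f) + (-17438 - 22854)/(21663 - 17*372) = (-1124 + 16212)/(-5969 + 16354) + (-17438 - 22854)/(21663 - 17*372) = 15088/10385 - 40292/(21663 - 6324) = 15088*(1/10385) - 40292/15339 = 15088/10385 - 40292*1/15339 = 15088/10385 - 40292/15339 = -186997588/159295515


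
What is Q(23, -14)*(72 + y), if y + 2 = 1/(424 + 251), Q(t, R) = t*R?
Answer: -15214822/675 ≈ -22540.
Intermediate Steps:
Q(t, R) = R*t
y = -1349/675 (y = -2 + 1/(424 + 251) = -2 + 1/675 = -1349/675 ≈ -1.9985)
Q(23, -14)*(72 + y) = (-14*23)*(72 - 1349/675) = -322*47251/675 = -15214822/675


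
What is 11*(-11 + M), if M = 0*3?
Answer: -121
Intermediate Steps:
M = 0
11*(-11 + M) = 11*(-11 + 0) = 11*(-11) = -121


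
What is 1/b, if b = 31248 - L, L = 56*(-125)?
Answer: 1/38248 ≈ 2.6145e-5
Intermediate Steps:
L = -7000
b = 38248 (b = 31248 - 1*(-7000) = 31248 + 7000 = 38248)
1/b = 1/38248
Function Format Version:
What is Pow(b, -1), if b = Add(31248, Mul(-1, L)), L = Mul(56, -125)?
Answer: Rational(1, 38248) ≈ 2.6145e-5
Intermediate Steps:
L = -7000
b = 38248 (b = Add(31248, Mul(-1, -7000)) = Add(31248, 7000) = 38248)
Pow(b, -1) = Pow(38248, -1) = Rational(1, 38248)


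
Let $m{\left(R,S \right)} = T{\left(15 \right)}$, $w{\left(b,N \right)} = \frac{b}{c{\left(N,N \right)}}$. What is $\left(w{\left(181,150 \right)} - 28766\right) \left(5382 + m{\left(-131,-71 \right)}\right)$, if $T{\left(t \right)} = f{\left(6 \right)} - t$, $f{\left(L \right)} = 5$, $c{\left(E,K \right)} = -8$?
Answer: $- \frac{309304987}{2} \approx -1.5465 \cdot 10^{8}$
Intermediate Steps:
$w{\left(b,N \right)} = - \frac{b}{8}$ ($w{\left(b,N \right)} = \frac{b}{-8} = b \left(- \frac{1}{8}\right) = - \frac{b}{8}$)
$T{\left(t \right)} = 5 - t$
$m{\left(R,S \right)} = -10$ ($m{\left(R,S \right)} = 5 - 15 = -10$)
$\left(w{\left(181,150 \right)} - 28766\right) \left(5382 + m{\left(-131,-71 \right)}\right) = \left(\left(- \frac{1}{8}\right) 181 - 28766\right) \left(5382 - 10\right) = \left(- \frac{181}{8} - 28766\right) 5372 = \left(- \frac{230309}{8}\right) 5372 = - \frac{309304987}{2}$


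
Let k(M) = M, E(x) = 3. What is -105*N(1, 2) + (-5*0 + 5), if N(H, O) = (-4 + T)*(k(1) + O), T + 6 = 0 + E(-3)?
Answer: 2210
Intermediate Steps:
T = -3 (T = -6 + (0 + 3) = -6 + 3 = -3)
N(H, O) = -7 - 7*O (N(H, O) = (-4 - 3)*(1 + O) = -7*(1 + O) = -7 - 7*O)
-105*N(1, 2) + (-5*0 + 5) = -105*(-7 - 7*2) + (-5*0 + 5) = -105*(-7 - 14) + (0 + 5) = -105*(-21) + 5 = 2205 + 5 = 2210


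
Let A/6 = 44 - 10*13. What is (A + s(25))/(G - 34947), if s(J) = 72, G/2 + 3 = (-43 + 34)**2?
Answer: 148/11597 ≈ 0.012762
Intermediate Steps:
G = 156 (G = -6 + 2*(-43 + 34)**2 = -6 + 2*(-9)**2 = -6 + 2*81 = -6 + 162 = 156)
A = -516 (A = 6*(44 - 10*13) = 6*(44 - 130) = 6*(-86) = -516)
(A + s(25))/(G - 34947) = (-516 + 72)/(156 - 34947) = -444/(-34791) = -444*(-1/34791) = 148/11597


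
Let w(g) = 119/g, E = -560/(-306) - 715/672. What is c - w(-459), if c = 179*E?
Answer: 14125591/102816 ≈ 137.39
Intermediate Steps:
E = 26255/34272 (E = -560*(-1/306) - 715*1/672 = 280/153 - 715/672 = 26255/34272 ≈ 0.76608)
c = 4699645/34272 (c = 179*(26255/34272) = 4699645/34272 ≈ 137.13)
c - w(-459) = 4699645/34272 - 119/(-459) = 4699645/34272 - 119*(-1)/459 = 4699645/34272 - 1*(-7/27) = 4699645/34272 + 7/27 = 14125591/102816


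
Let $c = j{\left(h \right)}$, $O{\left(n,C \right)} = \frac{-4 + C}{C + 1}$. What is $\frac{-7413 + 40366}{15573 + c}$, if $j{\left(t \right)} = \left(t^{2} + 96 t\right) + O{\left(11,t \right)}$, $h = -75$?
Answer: $\frac{2438522}{1035931} \approx 2.3539$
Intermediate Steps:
$O{\left(n,C \right)} = \frac{-4 + C}{1 + C}$
$j{\left(t \right)} = t^{2} + 96 t + \frac{-4 + t}{1 + t}$ ($j{\left(t \right)} = \left(t^{2} + 96 t\right) + \frac{-4 + t}{1 + t} = t^{2} + 96 t + \frac{-4 + t}{1 + t}$)
$c = - \frac{116471}{74}$ ($c = \frac{-4 - 75 - 75 \left(1 - 75\right) \left(96 - 75\right)}{1 - 75} = \frac{-4 - 75 - \left(-5550\right) 21}{-74} = - \frac{-4 - 75 + 116550}{74} = \left(- \frac{1}{74}\right) 116471 = - \frac{116471}{74} \approx -1573.9$)
$\frac{-7413 + 40366}{15573 + c} = \frac{-7413 + 40366}{15573 - \frac{116471}{74}} = \frac{32953}{\frac{1035931}{74}} = 32953 \cdot \frac{74}{1035931} = \frac{2438522}{1035931}$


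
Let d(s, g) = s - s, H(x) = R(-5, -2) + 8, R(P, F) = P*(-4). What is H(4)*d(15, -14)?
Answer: 0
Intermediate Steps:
R(P, F) = -4*P
H(x) = 28 (H(x) = -4*(-5) + 8 = 20 + 8 = 28)
d(s, g) = 0
H(4)*d(15, -14) = 28*0 = 0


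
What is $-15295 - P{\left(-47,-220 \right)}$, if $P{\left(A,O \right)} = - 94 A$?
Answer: $-19713$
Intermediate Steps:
$-15295 - P{\left(-47,-220 \right)} = -15295 - \left(-94\right) \left(-47\right) = -15295 - 4418 = -19713$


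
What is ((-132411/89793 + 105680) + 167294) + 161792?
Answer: 13012937009/29931 ≈ 4.3476e+5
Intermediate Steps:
((-132411/89793 + 105680) + 167294) + 161792 = ((-132411*1/89793 + 105680) + 167294) + 161792 = ((-44137/29931 + 105680) + 167294) + 161792 = (3163063943/29931 + 167294) + 161792 = 8170340657/29931 + 161792 = 13012937009/29931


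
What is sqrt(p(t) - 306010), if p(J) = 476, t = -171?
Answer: I*sqrt(305534) ≈ 552.75*I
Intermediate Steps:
sqrt(p(t) - 306010) = sqrt(476 - 306010) = sqrt(-305534) = I*sqrt(305534)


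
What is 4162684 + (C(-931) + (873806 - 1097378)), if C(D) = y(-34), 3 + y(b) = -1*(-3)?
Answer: 3939112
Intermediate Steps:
y(b) = 0 (y(b) = -3 - 1*(-3) = -3 + 3 = 0)
C(D) = 0
4162684 + (C(-931) + (873806 - 1097378)) = 4162684 + (0 + (873806 - 1097378)) = 4162684 + (0 - 223572) = 4162684 - 223572 = 3939112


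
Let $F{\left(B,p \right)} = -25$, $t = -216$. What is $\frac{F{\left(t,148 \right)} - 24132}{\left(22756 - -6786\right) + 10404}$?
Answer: $- \frac{24157}{39946} \approx -0.60474$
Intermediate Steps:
$\frac{F{\left(t,148 \right)} - 24132}{\left(22756 - -6786\right) + 10404} = \frac{-25 - 24132}{\left(22756 - -6786\right) + 10404} = - \frac{24157}{\left(22756 + 6786\right) + 10404} = - \frac{24157}{29542 + 10404} = - \frac{24157}{39946}$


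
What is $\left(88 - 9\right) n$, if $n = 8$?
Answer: $632$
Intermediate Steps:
$\left(88 - 9\right) n = \left(88 - 9\right) 8 = 79 \cdot 8 = 632$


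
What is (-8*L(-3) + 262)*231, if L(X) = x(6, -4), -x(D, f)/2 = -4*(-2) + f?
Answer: 75306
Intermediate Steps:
x(D, f) = -16 - 2*f (x(D, f) = -2*(-4*(-2) + f) = -2*(8 + f) = -16 - 2*f)
L(X) = -8 (L(X) = -16 - 2*(-4) = -16 + 8 = -8)
(-8*L(-3) + 262)*231 = (-8*(-8) + 262)*231 = (64 + 262)*231 = 326*231 = 75306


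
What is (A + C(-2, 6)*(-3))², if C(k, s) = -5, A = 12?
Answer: 729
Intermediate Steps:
(A + C(-2, 6)*(-3))² = (12 - 5*(-3))² = (12 + 15)² = 27² = 729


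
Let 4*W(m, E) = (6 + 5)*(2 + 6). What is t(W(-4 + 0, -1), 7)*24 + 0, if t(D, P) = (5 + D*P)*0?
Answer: 0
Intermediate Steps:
W(m, E) = 22 (W(m, E) = ((6 + 5)*(2 + 6))/4 = (11*8)/4 = (¼)*88 = 22)
t(D, P) = 0
t(W(-4 + 0, -1), 7)*24 + 0 = 0*24 + 0 = 0 + 0 = 0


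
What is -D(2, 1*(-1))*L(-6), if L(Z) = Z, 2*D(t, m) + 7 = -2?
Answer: -27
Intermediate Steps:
D(t, m) = -9/2 (D(t, m) = -7/2 + (½)*(-2) = -7/2 - 1 = -9/2)
-D(2, 1*(-1))*L(-6) = -(-9)*(-6)/2 = -1*27 = -27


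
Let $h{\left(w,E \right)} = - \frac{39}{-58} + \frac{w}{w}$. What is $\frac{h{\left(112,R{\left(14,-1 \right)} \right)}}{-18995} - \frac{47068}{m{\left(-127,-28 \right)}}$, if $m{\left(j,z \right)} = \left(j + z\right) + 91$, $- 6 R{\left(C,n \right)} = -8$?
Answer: $\frac{6481910009}{8813680} \approx 735.44$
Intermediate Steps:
$R{\left(C,n \right)} = \frac{4}{3}$ ($R{\left(C,n \right)} = \left(- \frac{1}{6}\right) \left(-8\right) = \frac{4}{3}$)
$m{\left(j,z \right)} = 91 + j + z$
$h{\left(w,E \right)} = \frac{97}{58}$ ($h{\left(w,E \right)} = \left(-39\right) \left(- \frac{1}{58}\right) + 1 = \frac{39}{58} + 1 = \frac{97}{58}$)
$\frac{h{\left(112,R{\left(14,-1 \right)} \right)}}{-18995} - \frac{47068}{m{\left(-127,-28 \right)}} = \frac{97}{58 \left(-18995\right)} - \frac{47068}{91 - 127 - 28} = \frac{97}{58} \left(- \frac{1}{18995}\right) - \frac{47068}{-64} = - \frac{97}{1101710} - - \frac{11767}{16} = - \frac{97}{1101710} + \frac{11767}{16} = \frac{6481910009}{8813680}$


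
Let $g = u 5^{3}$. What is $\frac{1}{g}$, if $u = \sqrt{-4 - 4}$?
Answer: $- \frac{i \sqrt{2}}{500} \approx - 0.0028284 i$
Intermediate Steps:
$u = 2 i \sqrt{2}$ ($u = \sqrt{-8} = 2 i \sqrt{2} \approx 2.8284 i$)
$g = 250 i \sqrt{2}$ ($g = 2 i \sqrt{2} \cdot 5^{3} = 2 i \sqrt{2} \cdot 125 = 250 i \sqrt{2} \approx 353.55 i$)
$\frac{1}{g} = \frac{1}{250 i \sqrt{2}} = - \frac{i \sqrt{2}}{500}$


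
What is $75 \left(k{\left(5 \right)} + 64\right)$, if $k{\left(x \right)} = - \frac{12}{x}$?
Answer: $4620$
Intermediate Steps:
$75 \left(k{\left(5 \right)} + 64\right) = 75 \left(- \frac{12}{5} + 64\right) = 75 \cdot \frac{308}{5} = 4620$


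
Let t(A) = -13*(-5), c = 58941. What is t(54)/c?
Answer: 65/58941 ≈ 0.0011028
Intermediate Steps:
t(A) = 65
t(54)/c = 65/58941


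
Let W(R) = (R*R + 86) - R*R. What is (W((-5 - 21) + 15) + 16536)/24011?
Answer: 16622/24011 ≈ 0.69227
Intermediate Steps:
W(R) = 86 (W(R) = (R² + 86) - R² = (86 + R²) - R² = 86)
(W((-5 - 21) + 15) + 16536)/24011 = (86 + 16536)/24011 = 16622*(1/24011) = 16622/24011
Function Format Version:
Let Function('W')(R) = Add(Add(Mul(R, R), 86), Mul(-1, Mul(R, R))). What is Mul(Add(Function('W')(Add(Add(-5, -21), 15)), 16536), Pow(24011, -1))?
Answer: Rational(16622, 24011) ≈ 0.69227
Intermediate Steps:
Function('W')(R) = 86 (Function('W')(R) = Add(Add(Pow(R, 2), 86), Mul(-1, Pow(R, 2))) = Add(Add(86, Pow(R, 2)), Mul(-1, Pow(R, 2))) = 86)
Mul(Add(Function('W')(Add(Add(-5, -21), 15)), 16536), Pow(24011, -1)) = Mul(Add(86, 16536), Pow(24011, -1)) = Mul(16622, Rational(1, 24011)) = Rational(16622, 24011)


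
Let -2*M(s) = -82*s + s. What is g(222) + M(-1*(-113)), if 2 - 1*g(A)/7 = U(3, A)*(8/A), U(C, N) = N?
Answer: 9069/2 ≈ 4534.5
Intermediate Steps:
g(A) = -42 (g(A) = 14 - 7*A*8/A = 14 - 7*8 = 14 - 56 = -42)
M(s) = 81*s/2 (M(s) = -(-82*s + s)/2 = -(-81)*s/2 = 81*s/2)
g(222) + M(-1*(-113)) = -42 + 81*(-1*(-113))/2 = -42 + (81/2)*113 = -42 + 9153/2 = 9069/2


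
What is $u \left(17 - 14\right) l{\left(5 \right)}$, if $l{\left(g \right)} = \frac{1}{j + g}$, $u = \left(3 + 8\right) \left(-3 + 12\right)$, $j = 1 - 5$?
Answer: $297$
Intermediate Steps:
$j = -4$ ($j = 1 - 5 = -4$)
$u = 99$ ($u = 11 \cdot 9 = 99$)
$l{\left(g \right)} = \frac{1}{-4 + g}$
$u \left(17 - 14\right) l{\left(5 \right)} = \frac{99 \left(17 - 14\right)}{-4 + 5} = \frac{99 \cdot 3}{1} = 297 \cdot 1 = 297$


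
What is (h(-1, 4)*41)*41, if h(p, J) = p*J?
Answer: -6724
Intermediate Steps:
h(p, J) = J*p
(h(-1, 4)*41)*41 = ((4*(-1))*41)*41 = -4*41*41 = -164*41 = -6724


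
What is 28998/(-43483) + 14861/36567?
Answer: -414169003/1590042861 ≈ -0.26048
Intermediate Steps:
28998/(-43483) + 14861/36567 = 28998*(-1/43483) + 14861*(1/36567) = -28998/43483 + 14861/36567 = -414169003/1590042861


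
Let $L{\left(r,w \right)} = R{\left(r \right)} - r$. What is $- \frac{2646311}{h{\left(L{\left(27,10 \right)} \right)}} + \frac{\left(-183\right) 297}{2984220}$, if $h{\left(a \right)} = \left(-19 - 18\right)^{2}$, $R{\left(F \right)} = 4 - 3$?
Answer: $- \frac{877472068771}{453933020} \approx -1933.0$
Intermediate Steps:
$R{\left(F \right)} = 1$ ($R{\left(F \right)} = 4 - 3 = 1$)
$L{\left(r,w \right)} = 1 - r$
$h{\left(a \right)} = 1369$ ($h{\left(a \right)} = \left(-37\right)^{2} = 1369$)
$- \frac{2646311}{h{\left(L{\left(27,10 \right)} \right)}} + \frac{\left(-183\right) 297}{2984220} = - \frac{2646311}{1369} + \frac{\left(-183\right) 297}{2984220} = \left(-2646311\right) \frac{1}{1369} - \frac{6039}{331580} = - \frac{2646311}{1369} - \frac{6039}{331580} = - \frac{877472068771}{453933020}$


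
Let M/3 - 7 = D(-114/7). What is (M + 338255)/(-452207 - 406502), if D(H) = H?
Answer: -2367590/6010963 ≈ -0.39388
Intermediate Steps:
M = -195/7 (M = 21 + 3*(-114/7) = 21 - 342/7 = -195/7 ≈ -27.857)
(M + 338255)/(-452207 - 406502) = (-195/7 + 338255)/(-452207 - 406502) = (2367590/7)/(-858709) = (2367590/7)*(-1/858709) = -2367590/6010963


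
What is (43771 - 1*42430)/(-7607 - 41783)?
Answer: -1341/49390 ≈ -0.027151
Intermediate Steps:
(43771 - 1*42430)/(-7607 - 41783) = (43771 - 42430)/(-49390) = 1341*(-1/49390) = -1341/49390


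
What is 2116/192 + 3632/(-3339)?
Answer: 530665/53424 ≈ 9.9331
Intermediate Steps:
2116/192 + 3632/(-3339) = 2116*(1/192) + 3632*(-1/3339) = 529/48 - 3632/3339 = 530665/53424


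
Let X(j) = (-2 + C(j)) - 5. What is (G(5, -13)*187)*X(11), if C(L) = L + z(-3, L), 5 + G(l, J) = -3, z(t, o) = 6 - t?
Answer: -19448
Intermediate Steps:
G(l, J) = -8 (G(l, J) = -5 - 3 = -8)
C(L) = 9 + L (C(L) = L + (6 - 1*(-3)) = L + (6 + 3) = L + 9 = 9 + L)
X(j) = 2 + j (X(j) = (-2 + (9 + j)) - 5 = (7 + j) - 5 = 2 + j)
(G(5, -13)*187)*X(11) = (-8*187)*(2 + 11) = -1496*13 = -19448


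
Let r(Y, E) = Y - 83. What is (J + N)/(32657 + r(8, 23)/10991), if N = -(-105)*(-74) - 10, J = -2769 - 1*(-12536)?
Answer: 21839117/358933012 ≈ 0.060845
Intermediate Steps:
r(Y, E) = -83 + Y
J = 9767 (J = -2769 + 12536 = 9767)
N = -7780 (N = -105*74 - 10 = -7770 - 10 = -7780)
(J + N)/(32657 + r(8, 23)/10991) = (9767 - 7780)/(32657 + (-83 + 8)/10991) = 1987/(32657 - 75*1/10991) = 1987/(32657 - 75/10991) = 1987/(358933012/10991) = 1987*(10991/358933012) = 21839117/358933012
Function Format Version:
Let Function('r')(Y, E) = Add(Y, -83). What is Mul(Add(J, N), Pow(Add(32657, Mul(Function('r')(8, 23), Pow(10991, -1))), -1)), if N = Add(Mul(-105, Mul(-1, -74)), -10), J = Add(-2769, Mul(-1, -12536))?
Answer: Rational(21839117, 358933012) ≈ 0.060845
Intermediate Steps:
Function('r')(Y, E) = Add(-83, Y)
J = 9767 (J = Add(-2769, 12536) = 9767)
N = -7780 (N = Add(Mul(-105, 74), -10) = Add(-7770, -10) = -7780)
Mul(Add(J, N), Pow(Add(32657, Mul(Function('r')(8, 23), Pow(10991, -1))), -1)) = Mul(Add(9767, -7780), Pow(Add(32657, Mul(Add(-83, 8), Pow(10991, -1))), -1)) = Mul(1987, Pow(Add(32657, Mul(-75, Rational(1, 10991))), -1)) = Mul(1987, Pow(Add(32657, Rational(-75, 10991)), -1)) = Mul(1987, Pow(Rational(358933012, 10991), -1)) = Mul(1987, Rational(10991, 358933012)) = Rational(21839117, 358933012)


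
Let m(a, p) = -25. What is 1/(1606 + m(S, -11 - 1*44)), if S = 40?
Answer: 1/1581 ≈ 0.00063251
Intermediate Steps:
1/(1606 + m(S, -11 - 1*44)) = 1/(1606 - 25) = 1/1581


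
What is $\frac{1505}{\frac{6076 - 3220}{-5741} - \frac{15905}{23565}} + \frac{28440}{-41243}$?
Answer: $- \frac{1680370191752655}{1308328964107} \approx -1284.4$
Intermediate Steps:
$\frac{1505}{\frac{6076 - 3220}{-5741} - \frac{15905}{23565}} + \frac{28440}{-41243} = \frac{1505}{2856 \left(- \frac{1}{5741}\right) - \frac{3181}{4713}} + 28440 \left(- \frac{1}{41243}\right) = \frac{1505}{- \frac{2856}{5741} - \frac{3181}{4713}} - \frac{28440}{41243} = \frac{1505}{- \frac{31722449}{27057333}} - \frac{28440}{41243} = 1505 \left(- \frac{27057333}{31722449}\right) - \frac{28440}{41243} = - \frac{40721286165}{31722449} - \frac{28440}{41243} = - \frac{1680370191752655}{1308328964107}$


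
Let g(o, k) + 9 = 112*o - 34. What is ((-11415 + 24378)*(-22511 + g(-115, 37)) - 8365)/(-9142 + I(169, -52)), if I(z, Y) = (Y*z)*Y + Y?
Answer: -459339307/447782 ≈ -1025.8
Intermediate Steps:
g(o, k) = -43 + 112*o (g(o, k) = -9 + (112*o - 34) = -9 + (-34 + 112*o) = -43 + 112*o)
I(z, Y) = Y + z*Y² (I(z, Y) = z*Y² + Y = Y + z*Y²)
((-11415 + 24378)*(-22511 + g(-115, 37)) - 8365)/(-9142 + I(169, -52)) = ((-11415 + 24378)*(-22511 + (-43 + 112*(-115))) - 8365)/(-9142 - 52*(1 - 52*169)) = (12963*(-22511 + (-43 - 12880)) - 8365)/(-9142 - 52*(1 - 8788)) = (12963*(-22511 - 12923) - 8365)/(-9142 - 52*(-8787)) = (12963*(-35434) - 8365)/(-9142 + 456924) = (-459330942 - 8365)/447782 = -459339307*1/447782 = -459339307/447782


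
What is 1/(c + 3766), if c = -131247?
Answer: -1/127481 ≈ -7.8443e-6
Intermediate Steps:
1/(c + 3766) = 1/(-131247 + 3766) = 1/(-127481) = -1/127481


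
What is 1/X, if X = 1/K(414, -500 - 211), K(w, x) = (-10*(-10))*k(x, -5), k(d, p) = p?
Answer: -500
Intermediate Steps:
K(w, x) = -500 (K(w, x) = -10*(-10)*(-5) = 100*(-5) = -500)
X = -1/500 (X = 1/(-500) = -1/500 ≈ -0.0020000)
1/X = 1/(-1/500) = -500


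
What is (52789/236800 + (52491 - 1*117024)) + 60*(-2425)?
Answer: -49735761611/236800 ≈ -2.1003e+5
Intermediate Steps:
(52789/236800 + (52491 - 1*117024)) + 60*(-2425) = (52789*(1/236800) + (52491 - 117024)) - 145500 = (52789/236800 - 64533) - 145500 = -15281361611/236800 - 145500 = -49735761611/236800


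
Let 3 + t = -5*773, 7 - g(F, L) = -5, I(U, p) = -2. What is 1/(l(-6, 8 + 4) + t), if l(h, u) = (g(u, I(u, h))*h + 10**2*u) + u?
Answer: -1/2728 ≈ -0.00036657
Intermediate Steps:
g(F, L) = 12 (g(F, L) = 7 - 1*(-5) = 7 + 5 = 12)
t = -3868 (t = -3 - 5*773 = -3 - 3865 = -3868)
l(h, u) = 12*h + 101*u (l(h, u) = (12*h + 10**2*u) + u = (12*h + 100*u) + u = 12*h + 101*u)
1/(l(-6, 8 + 4) + t) = 1/((12*(-6) + 101*(8 + 4)) - 3868) = 1/((-72 + 101*12) - 3868) = 1/((-72 + 1212) - 3868) = 1/(1140 - 3868) = 1/(-2728) = -1/2728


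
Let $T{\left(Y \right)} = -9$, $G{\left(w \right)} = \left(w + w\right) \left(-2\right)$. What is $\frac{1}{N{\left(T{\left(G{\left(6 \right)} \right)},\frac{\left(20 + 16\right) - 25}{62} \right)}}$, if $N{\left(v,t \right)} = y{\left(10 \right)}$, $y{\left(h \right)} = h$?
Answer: $\frac{1}{10} \approx 0.1$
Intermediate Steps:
$G{\left(w \right)} = - 4 w$ ($G{\left(w \right)} = 2 w \left(-2\right) = - 4 w$)
$N{\left(v,t \right)} = 10$
$\frac{1}{N{\left(T{\left(G{\left(6 \right)} \right)},\frac{\left(20 + 16\right) - 25}{62} \right)}} = \frac{1}{10}$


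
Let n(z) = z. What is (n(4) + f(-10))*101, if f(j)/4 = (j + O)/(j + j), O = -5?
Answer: 707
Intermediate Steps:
f(j) = 2*(-5 + j)/j (f(j) = 4*((j - 5)/(j + j)) = 4*((-5 + j)/((2*j))) = 4*((-5 + j)*(1/(2*j))) = 4*((-5 + j)/(2*j)) = 2*(-5 + j)/j)
(n(4) + f(-10))*101 = (4 + (2 - 10/(-10)))*101 = (4 + (2 - 10*(-1/10)))*101 = (4 + (2 + 1))*101 = (4 + 3)*101 = 7*101 = 707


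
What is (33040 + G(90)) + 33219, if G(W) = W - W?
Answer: 66259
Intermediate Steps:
G(W) = 0
(33040 + G(90)) + 33219 = (33040 + 0) + 33219 = 33040 + 33219 = 66259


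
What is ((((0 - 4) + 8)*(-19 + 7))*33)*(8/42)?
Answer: -2112/7 ≈ -301.71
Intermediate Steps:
((((0 - 4) + 8)*(-19 + 7))*33)*(8/42) = (((-4 + 8)*(-12))*33)*(8*(1/42)) = ((4*(-12))*33)*(4/21) = -48*33*(4/21) = -1584*4/21 = -2112/7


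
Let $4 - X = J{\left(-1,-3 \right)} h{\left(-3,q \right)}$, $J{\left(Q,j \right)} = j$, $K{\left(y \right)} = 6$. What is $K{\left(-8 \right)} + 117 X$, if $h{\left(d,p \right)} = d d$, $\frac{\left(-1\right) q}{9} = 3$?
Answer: $3633$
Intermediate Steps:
$q = -27$ ($q = \left(-9\right) 3 = -27$)
$h{\left(d,p \right)} = d^{2}$
$X = 31$ ($X = 4 - - 3 \left(-3\right)^{2} = 4 - \left(-3\right) 9 = 4 - -27 = 4 + 27 = 31$)
$K{\left(-8 \right)} + 117 X = 6 + 117 \cdot 31 = 6 + 3627 = 3633$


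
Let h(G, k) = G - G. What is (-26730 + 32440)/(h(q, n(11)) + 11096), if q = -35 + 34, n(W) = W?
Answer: 2855/5548 ≈ 0.51460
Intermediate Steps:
q = -1
h(G, k) = 0
(-26730 + 32440)/(h(q, n(11)) + 11096) = (-26730 + 32440)/(0 + 11096) = 5710/11096 = 5710*(1/11096) = 2855/5548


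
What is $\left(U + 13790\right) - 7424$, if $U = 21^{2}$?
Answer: $6807$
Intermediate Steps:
$U = 441$
$\left(U + 13790\right) - 7424 = \left(441 + 13790\right) - 7424 = 14231 - 7424 = 6807$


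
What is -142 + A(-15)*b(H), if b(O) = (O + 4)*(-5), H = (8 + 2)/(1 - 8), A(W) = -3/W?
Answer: -1012/7 ≈ -144.57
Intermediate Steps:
H = -10/7 (H = 10/(-7) = 10*(-1/7) = -10/7 ≈ -1.4286)
b(O) = -20 - 5*O (b(O) = (4 + O)*(-5) = -20 - 5*O)
-142 + A(-15)*b(H) = -142 + (-3/(-15))*(-20 - 5*(-10/7)) = -142 + (-3*(-1/15))*(-20 + 50/7) = -142 + (1/5)*(-90/7) = -142 - 18/7 = -1012/7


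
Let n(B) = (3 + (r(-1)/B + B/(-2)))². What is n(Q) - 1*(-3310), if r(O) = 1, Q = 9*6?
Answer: 11328985/2916 ≈ 3885.1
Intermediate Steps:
Q = 54
n(B) = (3 + 1/B - B/2)² (n(B) = (3 + (1/B + B/(-2)))² = (3 + (1/B + B*(-½)))² = (3 + (1/B - B/2))² = (3 + 1/B - B/2)²)
n(Q) - 1*(-3310) = (¼)*(2 - 1*54² + 6*54)²/54² - 1*(-3310) = (¼)*(1/2916)*(2 - 1*2916 + 324)² + 3310 = (¼)*(1/2916)*(2 - 2916 + 324)² + 3310 = (¼)*(1/2916)*(-2590)² + 3310 = (¼)*(1/2916)*6708100 + 3310 = 1677025/2916 + 3310 = 11328985/2916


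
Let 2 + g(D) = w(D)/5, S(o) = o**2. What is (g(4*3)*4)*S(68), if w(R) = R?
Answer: 36992/5 ≈ 7398.4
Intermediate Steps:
g(D) = -2 + D/5
(g(4*3)*4)*S(68) = ((-2 + (4*3)/5)*4)*68**2 = ((-2 + (1/5)*12)*4)*4624 = ((-2 + 12/5)*4)*4624 = ((2/5)*4)*4624 = (8/5)*4624 = 36992/5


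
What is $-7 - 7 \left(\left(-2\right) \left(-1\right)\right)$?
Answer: $-21$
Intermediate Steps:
$-7 - 7 \left(\left(-2\right) \left(-1\right)\right) = -7 - 14 = -21$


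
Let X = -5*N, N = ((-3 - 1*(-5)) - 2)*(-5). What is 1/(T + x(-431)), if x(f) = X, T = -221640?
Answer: -1/221640 ≈ -4.5118e-6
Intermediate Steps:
N = 0 (N = ((-3 + 5) - 2)*(-5) = (2 - 2)*(-5) = 0*(-5) = 0)
X = 0 (X = -5*0 = 0)
x(f) = 0
1/(T + x(-431)) = 1/(-221640 + 0) = 1/(-221640) = -1/221640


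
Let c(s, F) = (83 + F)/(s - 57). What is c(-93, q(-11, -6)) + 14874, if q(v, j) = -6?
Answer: 2231023/150 ≈ 14873.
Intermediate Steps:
c(s, F) = (83 + F)/(-57 + s)
c(-93, q(-11, -6)) + 14874 = (83 - 6)/(-57 - 93) + 14874 = 77/(-150) + 14874 = -1/150*77 + 14874 = -77/150 + 14874 = 2231023/150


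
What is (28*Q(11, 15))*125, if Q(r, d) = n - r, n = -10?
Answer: -73500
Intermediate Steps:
Q(r, d) = -10 - r
(28*Q(11, 15))*125 = (28*(-10 - 1*11))*125 = (28*(-10 - 11))*125 = (28*(-21))*125 = -588*125 = -73500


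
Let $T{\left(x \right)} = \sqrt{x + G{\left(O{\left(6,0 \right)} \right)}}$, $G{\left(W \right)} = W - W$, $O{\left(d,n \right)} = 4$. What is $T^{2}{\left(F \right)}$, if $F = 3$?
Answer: $3$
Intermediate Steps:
$G{\left(W \right)} = 0$
$T{\left(x \right)} = \sqrt{x}$ ($T{\left(x \right)} = \sqrt{x + 0} = \sqrt{x}$)
$T^{2}{\left(F \right)} = \left(\sqrt{3}\right)^{2} = 3$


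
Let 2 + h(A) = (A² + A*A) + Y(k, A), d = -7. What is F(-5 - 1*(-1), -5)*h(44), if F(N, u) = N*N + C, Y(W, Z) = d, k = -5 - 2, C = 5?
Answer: 81123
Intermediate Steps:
k = -7
Y(W, Z) = -7
F(N, u) = 5 + N² (F(N, u) = N*N + 5 = N² + 5 = 5 + N²)
h(A) = -9 + 2*A² (h(A) = -2 + ((A² + A*A) - 7) = -2 + ((A² + A²) - 7) = -2 + (2*A² - 7) = -2 + (-7 + 2*A²) = -9 + 2*A²)
F(-5 - 1*(-1), -5)*h(44) = (5 + (-5 - 1*(-1))²)*(-9 + 2*44²) = (5 + (-5 + 1)²)*(-9 + 2*1936) = (5 + (-4)²)*(-9 + 3872) = (5 + 16)*3863 = 21*3863 = 81123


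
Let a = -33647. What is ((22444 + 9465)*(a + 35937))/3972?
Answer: 36535805/1986 ≈ 18397.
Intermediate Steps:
((22444 + 9465)*(a + 35937))/3972 = ((22444 + 9465)*(-33647 + 35937))/3972 = (31909*2290)*(1/3972) = 73071610*(1/3972) = 36535805/1986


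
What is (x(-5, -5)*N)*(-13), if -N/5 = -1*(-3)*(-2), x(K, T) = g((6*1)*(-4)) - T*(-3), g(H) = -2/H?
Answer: 11635/2 ≈ 5817.5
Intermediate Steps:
x(K, T) = 1/12 + 3*T (x(K, T) = -2/((6*1)*(-4)) - T*(-3) = -2/(6*(-4)) - (-3)*T = -2/(-24) + 3*T = -2*(-1/24) + 3*T = 1/12 + 3*T)
N = 30 (N = -5*(-1*(-3))*(-2) = -15*(-2) = -5*(-6) = 30)
(x(-5, -5)*N)*(-13) = ((1/12 + 3*(-5))*30)*(-13) = ((1/12 - 15)*30)*(-13) = -179/12*30*(-13) = -895/2*(-13) = 11635/2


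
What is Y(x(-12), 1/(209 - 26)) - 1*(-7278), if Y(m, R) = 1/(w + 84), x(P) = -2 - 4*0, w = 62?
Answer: 1062589/146 ≈ 7278.0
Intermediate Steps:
x(P) = -2 (x(P) = -2 + 0 = -2)
Y(m, R) = 1/146 (Y(m, R) = 1/(62 + 84) = 1/146)
Y(x(-12), 1/(209 - 26)) - 1*(-7278) = 1/146 - 1*(-7278) = 1/146 + 7278 = 1062589/146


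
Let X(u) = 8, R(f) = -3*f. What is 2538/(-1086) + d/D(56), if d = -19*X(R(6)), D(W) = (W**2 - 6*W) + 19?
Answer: -1219949/510239 ≈ -2.3909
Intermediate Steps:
D(W) = 19 + W**2 - 6*W
d = -152 (d = -19*8 = -152)
2538/(-1086) + d/D(56) = 2538/(-1086) - 152/(19 + 56**2 - 6*56) = 2538*(-1/1086) - 152/(19 + 3136 - 336) = -423/181 - 152/2819 = -1219949/510239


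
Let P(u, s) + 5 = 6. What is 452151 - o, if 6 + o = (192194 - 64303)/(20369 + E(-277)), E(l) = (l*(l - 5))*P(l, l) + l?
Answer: 44404402451/98206 ≈ 4.5216e+5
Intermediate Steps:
P(u, s) = 1 (P(u, s) = -5 + 6 = 1)
E(l) = l + l*(-5 + l) (E(l) = (l*(l - 5))*1 + l = (l*(-5 + l))*1 + l = l*(-5 + l) + l = l + l*(-5 + l))
o = -461345/98206 (o = -6 + (192194 - 64303)/(20369 - 277*(-4 - 277)) = -6 + 127891/(20369 - 277*(-281)) = -6 + 127891/(20369 + 77837) = -6 + 127891/98206 = -461345/98206 ≈ -4.6977)
452151 - o = 452151 - 1*(-461345/98206) = 452151 + 461345/98206 = 44404402451/98206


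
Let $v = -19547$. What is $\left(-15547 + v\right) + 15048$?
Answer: $-20046$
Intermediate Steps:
$\left(-15547 + v\right) + 15048 = \left(-15547 - 19547\right) + 15048 = -35094 + 15048 = -20046$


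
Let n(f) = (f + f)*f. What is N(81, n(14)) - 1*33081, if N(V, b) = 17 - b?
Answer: -33456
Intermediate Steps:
n(f) = 2*f**2 (n(f) = (2*f)*f = 2*f**2)
N(81, n(14)) - 1*33081 = (17 - 2*14**2) - 1*33081 = (17 - 2*196) - 33081 = (17 - 1*392) - 33081 = (17 - 392) - 33081 = -375 - 33081 = -33456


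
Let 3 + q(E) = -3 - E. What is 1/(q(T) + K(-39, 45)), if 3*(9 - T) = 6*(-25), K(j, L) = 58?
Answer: -⅐ ≈ -0.14286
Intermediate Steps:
T = 59 (T = 9 - 2*(-25) = 9 - ⅓*(-150) = 9 + 50 = 59)
q(E) = -6 - E (q(E) = -3 + (-3 - E) = -6 - E)
1/(q(T) + K(-39, 45)) = 1/((-6 - 1*59) + 58) = 1/((-6 - 59) + 58) = 1/(-65 + 58) = 1/(-7) = -⅐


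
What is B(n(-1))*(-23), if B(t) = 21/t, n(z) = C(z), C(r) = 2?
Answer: -483/2 ≈ -241.50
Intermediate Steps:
n(z) = 2
B(n(-1))*(-23) = (21/2)*(-23) = -483/2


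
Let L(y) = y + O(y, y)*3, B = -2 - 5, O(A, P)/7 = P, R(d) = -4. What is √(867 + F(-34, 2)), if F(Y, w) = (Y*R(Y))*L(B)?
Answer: I*√20077 ≈ 141.69*I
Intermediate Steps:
O(A, P) = 7*P
B = -7
L(y) = 22*y (L(y) = y + (7*y)*3 = y + 21*y = 22*y)
F(Y, w) = 616*Y (F(Y, w) = (Y*(-4))*(22*(-7)) = -4*Y*(-154) = 616*Y)
√(867 + F(-34, 2)) = √(867 + 616*(-34)) = √(867 - 20944) = √(-20077) = I*√20077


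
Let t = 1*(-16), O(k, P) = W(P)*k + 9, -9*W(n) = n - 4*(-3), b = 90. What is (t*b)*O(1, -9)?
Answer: -12480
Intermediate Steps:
W(n) = -4/3 - n/9 (W(n) = -(n - 4*(-3))/9 = -(n + 12)/9 = -(12 + n)/9 = -4/3 - n/9)
O(k, P) = 9 + k*(-4/3 - P/9) (O(k, P) = (-4/3 - P/9)*k + 9 = k*(-4/3 - P/9) + 9 = 9 + k*(-4/3 - P/9))
t = -16
(t*b)*O(1, -9) = (-16*90)*(9 - 1/9*1*(12 - 9)) = -1440*(9 - 1/9*1*3) = -1440*(9 - 1/3) = -1440*26/3 = -12480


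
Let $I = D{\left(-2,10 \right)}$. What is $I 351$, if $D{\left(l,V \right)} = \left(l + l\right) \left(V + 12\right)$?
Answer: $-30888$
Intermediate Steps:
$D{\left(l,V \right)} = 2 l \left(12 + V\right)$
$I = -88$ ($I = 2 \left(-2\right) \left(12 + 10\right) = 2 \left(-2\right) 22 = -88$)
$I 351 = \left(-88\right) 351 = -30888$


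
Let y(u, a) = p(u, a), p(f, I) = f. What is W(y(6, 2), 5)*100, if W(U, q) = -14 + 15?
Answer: 100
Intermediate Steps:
y(u, a) = u
W(U, q) = 1
W(y(6, 2), 5)*100 = 1*100 = 100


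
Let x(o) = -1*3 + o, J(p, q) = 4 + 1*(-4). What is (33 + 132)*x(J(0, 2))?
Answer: -495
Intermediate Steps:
J(p, q) = 0 (J(p, q) = 4 - 4 = 0)
x(o) = -3 + o
(33 + 132)*x(J(0, 2)) = (33 + 132)*(-3 + 0) = 165*(-3) = -495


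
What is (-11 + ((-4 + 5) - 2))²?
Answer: 144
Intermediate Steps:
(-11 + ((-4 + 5) - 2))² = (-11 + (1 - 2))² = (-11 - 1)² = (-12)² = 144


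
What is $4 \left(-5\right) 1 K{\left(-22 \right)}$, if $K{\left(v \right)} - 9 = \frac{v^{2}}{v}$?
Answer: $260$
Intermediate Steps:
$K{\left(v \right)} = 9 + v$ ($K{\left(v \right)} = 9 + \frac{v^{2}}{v} = 9 + v$)
$4 \left(-5\right) 1 K{\left(-22 \right)} = 4 \left(-5\right) 1 \left(9 - 22\right) = \left(-20\right) 1 \left(-13\right) = \left(-20\right) \left(-13\right) = 260$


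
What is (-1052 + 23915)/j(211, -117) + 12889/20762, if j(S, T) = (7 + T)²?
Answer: 315319253/125610100 ≈ 2.5103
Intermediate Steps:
(-1052 + 23915)/j(211, -117) + 12889/20762 = (-1052 + 23915)/((7 - 117)²) + 12889/20762 = 22863/((-110)²) + 12889*(1/20762) = 22863/12100 + 12889/20762 = 315319253/125610100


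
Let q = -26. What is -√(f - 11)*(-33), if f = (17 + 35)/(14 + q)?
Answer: 11*I*√138 ≈ 129.22*I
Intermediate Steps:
f = -13/3 (f = (17 + 35)/(14 - 26) = 52/(-12) = 52*(-1/12) = -13/3 ≈ -4.3333)
-√(f - 11)*(-33) = -√(-13/3 - 11)*(-33) = -√(-46/3)*(-33) = -I*√138/3*(-33) = -(-11)*I*√138 = 11*I*√138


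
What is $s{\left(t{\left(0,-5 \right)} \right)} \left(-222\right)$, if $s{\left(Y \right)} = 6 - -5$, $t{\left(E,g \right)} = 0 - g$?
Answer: $-2442$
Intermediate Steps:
$t{\left(E,g \right)} = - g$
$s{\left(Y \right)} = 11$ ($s{\left(Y \right)} = 6 + 5 = 11$)
$s{\left(t{\left(0,-5 \right)} \right)} \left(-222\right) = 11 \left(-222\right) = -2442$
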